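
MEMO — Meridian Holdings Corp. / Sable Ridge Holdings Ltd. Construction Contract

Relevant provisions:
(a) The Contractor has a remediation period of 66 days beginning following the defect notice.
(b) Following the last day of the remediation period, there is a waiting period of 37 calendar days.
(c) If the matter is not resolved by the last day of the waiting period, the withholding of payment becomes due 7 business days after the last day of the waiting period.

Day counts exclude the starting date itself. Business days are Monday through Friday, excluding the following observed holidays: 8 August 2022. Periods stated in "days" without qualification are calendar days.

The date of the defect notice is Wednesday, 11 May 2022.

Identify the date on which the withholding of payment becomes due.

Adding 66 calendar days to 11 May 2022 gives 16 July 2022, which is the last day of the remediation period.
The last day of the waiting period: 16 July 2022 + 37 days = 22 August 2022.
The date on which the withholding of payment becomes due: 7 business days after Monday, 22 August 2022, skipping weekends — Aug 23, Aug 24, Aug 25, Aug 26, Aug 29, Aug 30, Aug 31 — lands on Wednesday, 31 August 2022.

31 August 2022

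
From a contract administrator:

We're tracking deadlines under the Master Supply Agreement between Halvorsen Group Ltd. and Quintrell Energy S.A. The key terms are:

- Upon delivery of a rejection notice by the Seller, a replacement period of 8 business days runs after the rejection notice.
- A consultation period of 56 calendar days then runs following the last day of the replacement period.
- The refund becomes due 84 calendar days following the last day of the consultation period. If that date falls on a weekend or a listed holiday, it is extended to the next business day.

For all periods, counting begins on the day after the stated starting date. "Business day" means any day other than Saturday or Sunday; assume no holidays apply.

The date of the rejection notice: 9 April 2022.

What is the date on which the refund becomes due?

7 September 2022

The last day of the replacement period: counting 8 business days from Saturday, 9 April 2022 (Apr 11, Apr 12, Apr 13, Apr 14, Apr 15, Apr 18, Apr 19, Apr 20, skipping weekends) reaches Wednesday, 20 April 2022.
The last day of the consultation period: 56 calendar days after 20 April 2022 is 15 June 2022.
Adding 84 calendar days to 15 June 2022 gives 7 September 2022, which is the date on which the refund becomes due. 7 September 2022 is a Wednesday, so no roll-forward applies.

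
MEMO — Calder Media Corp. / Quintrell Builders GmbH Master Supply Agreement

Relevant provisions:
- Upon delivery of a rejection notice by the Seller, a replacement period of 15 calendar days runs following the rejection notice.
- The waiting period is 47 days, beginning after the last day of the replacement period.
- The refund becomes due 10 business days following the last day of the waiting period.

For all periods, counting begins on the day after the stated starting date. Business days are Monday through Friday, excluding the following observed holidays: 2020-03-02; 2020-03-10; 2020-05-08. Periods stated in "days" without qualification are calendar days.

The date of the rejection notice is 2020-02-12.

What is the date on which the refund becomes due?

2020-04-28

The last day of the replacement period: 2020-02-12 + 15 days = 2020-02-27.
Adding 47 calendar days to 2020-02-27 gives 2020-04-14, which is the last day of the waiting period.
The date on which the refund becomes due: 10 business days after Tuesday, 2020-04-14, skipping weekends — Apr 15, Apr 16, Apr 17, Apr 20, Apr 21, Apr 22, Apr 23, Apr 24, Apr 27, Apr 28 — lands on Tuesday, 2020-04-28.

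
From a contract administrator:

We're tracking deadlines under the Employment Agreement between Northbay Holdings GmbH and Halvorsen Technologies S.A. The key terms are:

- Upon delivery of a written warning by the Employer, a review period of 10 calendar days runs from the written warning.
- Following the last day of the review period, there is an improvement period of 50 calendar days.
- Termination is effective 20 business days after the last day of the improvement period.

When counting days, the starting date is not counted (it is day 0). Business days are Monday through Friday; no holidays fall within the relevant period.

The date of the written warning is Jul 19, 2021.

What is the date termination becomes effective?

The last day of the review period: 10 calendar days after Jul 19, 2021 is Jul 29, 2021.
The last day of the improvement period: 50 calendar days after Jul 29, 2021 is Sep 17, 2021.
The date termination becomes effective: counting 20 business days from Friday, Sep 17, 2021 (Sep 20, Sep 21, Sep 22, Sep 23, …, Oct 13, Oct 14, Oct 15, skipping weekends) reaches Friday, Oct 15, 2021.

Oct 15, 2021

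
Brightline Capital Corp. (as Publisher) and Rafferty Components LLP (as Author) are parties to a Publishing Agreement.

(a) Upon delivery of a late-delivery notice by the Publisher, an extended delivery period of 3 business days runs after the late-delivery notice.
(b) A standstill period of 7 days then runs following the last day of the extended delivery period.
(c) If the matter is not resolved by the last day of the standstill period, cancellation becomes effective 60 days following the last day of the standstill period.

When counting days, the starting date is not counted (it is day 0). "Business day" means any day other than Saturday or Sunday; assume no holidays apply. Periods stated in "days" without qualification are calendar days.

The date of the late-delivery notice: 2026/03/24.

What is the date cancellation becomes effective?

2026/06/02

The last day of the extended delivery period: counting 3 business days from Tuesday, 2026/03/24 (Mar 25, Mar 26, Mar 27, skipping weekends) reaches Friday, 2026/03/27.
The last day of the standstill period: 2026/03/27 + 7 days = 2026/04/03.
The date cancellation becomes effective: 2026/04/03 + 60 days = 2026/06/02.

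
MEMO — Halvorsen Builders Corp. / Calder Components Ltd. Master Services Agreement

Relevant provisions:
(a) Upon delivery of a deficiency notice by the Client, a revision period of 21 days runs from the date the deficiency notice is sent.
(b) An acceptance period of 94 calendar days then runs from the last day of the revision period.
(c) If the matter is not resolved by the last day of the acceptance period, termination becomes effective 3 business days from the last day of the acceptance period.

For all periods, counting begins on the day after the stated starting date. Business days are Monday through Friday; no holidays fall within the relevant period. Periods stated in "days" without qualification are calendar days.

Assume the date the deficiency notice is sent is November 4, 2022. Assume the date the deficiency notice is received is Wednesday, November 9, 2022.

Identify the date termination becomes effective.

The last day of the revision period: November 4, 2022 + 21 days = November 25, 2022.
The last day of the acceptance period: November 25, 2022 + 94 days = February 27, 2023.
The date termination becomes effective: 3 business days after Monday, February 27, 2023, skipping weekends — Feb 28, Mar 1, Mar 2 — lands on Thursday, March 2, 2023.

March 2, 2023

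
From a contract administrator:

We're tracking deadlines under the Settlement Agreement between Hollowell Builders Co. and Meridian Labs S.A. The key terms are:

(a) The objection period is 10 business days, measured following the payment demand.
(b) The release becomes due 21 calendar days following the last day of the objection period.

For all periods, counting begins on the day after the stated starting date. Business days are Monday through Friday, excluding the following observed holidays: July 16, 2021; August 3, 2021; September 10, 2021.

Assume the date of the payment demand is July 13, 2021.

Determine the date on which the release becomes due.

From Tuesday, July 13, 2021, 10 business days (Jul 14, Jul 15, Jul 19, Jul 20, Jul 21, Jul 22, Jul 23, Jul 26, Jul 27, Jul 28, skipping weekends and the listed holiday on Jul 16) brings us to Wednesday, July 28, 2021, which is the last day of the objection period.
The date on which the release becomes due: July 28, 2021 + 21 days = August 18, 2021.

August 18, 2021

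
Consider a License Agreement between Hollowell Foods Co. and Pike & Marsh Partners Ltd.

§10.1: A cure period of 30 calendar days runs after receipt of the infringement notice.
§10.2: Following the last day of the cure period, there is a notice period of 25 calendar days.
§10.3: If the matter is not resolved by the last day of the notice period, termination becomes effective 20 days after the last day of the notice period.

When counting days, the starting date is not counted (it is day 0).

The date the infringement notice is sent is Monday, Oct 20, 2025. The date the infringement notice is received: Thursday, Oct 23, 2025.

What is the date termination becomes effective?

Jan 6, 2026

The last day of the cure period: 30 calendar days after Oct 23, 2025 is Nov 22, 2025.
The last day of the notice period: 25 calendar days after Nov 22, 2025 is Dec 17, 2025.
The date termination becomes effective: Dec 17, 2025 + 20 days = Jan 6, 2026.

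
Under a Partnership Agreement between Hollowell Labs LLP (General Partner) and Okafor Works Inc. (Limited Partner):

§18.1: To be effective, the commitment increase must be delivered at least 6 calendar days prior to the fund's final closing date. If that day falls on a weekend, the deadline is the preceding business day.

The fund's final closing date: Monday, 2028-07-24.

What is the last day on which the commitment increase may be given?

2028-07-24 minus 6 days is 2028-07-18. That is a Tuesday, so no adjustment is needed.

2028-07-18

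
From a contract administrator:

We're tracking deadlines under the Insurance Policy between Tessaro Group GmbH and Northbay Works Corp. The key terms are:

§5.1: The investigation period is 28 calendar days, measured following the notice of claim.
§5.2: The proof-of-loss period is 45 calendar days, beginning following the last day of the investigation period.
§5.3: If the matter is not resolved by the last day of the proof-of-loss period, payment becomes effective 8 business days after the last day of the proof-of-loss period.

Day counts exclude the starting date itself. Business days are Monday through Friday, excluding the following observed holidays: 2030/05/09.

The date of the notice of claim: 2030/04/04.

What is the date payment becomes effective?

2030/06/26

The last day of the investigation period: 28 calendar days after 2030/04/04 is 2030/05/02.
The last day of the proof-of-loss period: 2030/05/02 + 45 days = 2030/06/16.
The date payment becomes effective: counting 8 business days from Sunday, 2030/06/16 (Jun 17, Jun 18, Jun 19, Jun 20, Jun 21, Jun 24, Jun 25, Jun 26, skipping weekends) reaches Wednesday, 2030/06/26.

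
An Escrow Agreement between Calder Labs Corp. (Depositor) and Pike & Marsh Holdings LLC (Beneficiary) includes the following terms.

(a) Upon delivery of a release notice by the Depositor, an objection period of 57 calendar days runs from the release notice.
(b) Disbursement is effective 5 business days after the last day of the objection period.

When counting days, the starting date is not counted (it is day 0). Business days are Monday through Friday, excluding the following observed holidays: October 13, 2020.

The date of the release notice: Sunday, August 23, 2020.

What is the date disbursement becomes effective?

October 26, 2020

The last day of the objection period: 57 calendar days after August 23, 2020 is October 19, 2020.
The date disbursement becomes effective: 5 business days after Monday, October 19, 2020, skipping weekends — Oct 20, Oct 21, Oct 22, Oct 23, Oct 26 — lands on Monday, October 26, 2020.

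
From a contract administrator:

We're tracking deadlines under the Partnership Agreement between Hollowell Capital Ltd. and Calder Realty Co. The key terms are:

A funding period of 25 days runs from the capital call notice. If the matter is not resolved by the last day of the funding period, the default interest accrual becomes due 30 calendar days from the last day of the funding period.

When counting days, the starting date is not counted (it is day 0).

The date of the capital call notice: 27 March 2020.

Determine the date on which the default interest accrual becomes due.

21 May 2020

The last day of the funding period: 25 calendar days after 27 March 2020 is 21 April 2020.
The date on which the default interest accrual becomes due: 30 calendar days after 21 April 2020 is 21 May 2020.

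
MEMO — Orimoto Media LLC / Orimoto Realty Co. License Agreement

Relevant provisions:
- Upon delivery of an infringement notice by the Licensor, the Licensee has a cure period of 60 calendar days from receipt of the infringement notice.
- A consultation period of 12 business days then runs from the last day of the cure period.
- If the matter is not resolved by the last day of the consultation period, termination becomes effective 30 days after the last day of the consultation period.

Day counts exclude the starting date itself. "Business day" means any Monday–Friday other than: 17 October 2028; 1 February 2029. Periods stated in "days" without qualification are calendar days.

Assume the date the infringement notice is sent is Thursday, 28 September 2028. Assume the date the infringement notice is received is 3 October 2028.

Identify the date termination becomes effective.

18 January 2029

The last day of the cure period: 3 October 2028 + 60 days = 2 December 2028.
The last day of the consultation period: 12 business days after Saturday, 2 December 2028, skipping weekends — Dec 4, Dec 5, Dec 6, Dec 7, …, Dec 15, Dec 18, Dec 19 — lands on Tuesday, 19 December 2028.
The date termination becomes effective: 19 December 2028 + 30 days = 18 January 2029.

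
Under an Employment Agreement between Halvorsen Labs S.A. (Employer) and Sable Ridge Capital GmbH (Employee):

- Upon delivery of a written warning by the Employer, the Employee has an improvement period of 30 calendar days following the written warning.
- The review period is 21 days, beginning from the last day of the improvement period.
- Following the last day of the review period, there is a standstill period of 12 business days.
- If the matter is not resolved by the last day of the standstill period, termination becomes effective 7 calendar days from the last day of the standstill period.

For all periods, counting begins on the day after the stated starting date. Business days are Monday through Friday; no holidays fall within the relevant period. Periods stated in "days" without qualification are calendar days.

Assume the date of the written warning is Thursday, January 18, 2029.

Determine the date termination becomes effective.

April 3, 2029

The last day of the improvement period: January 18, 2029 + 30 days = February 17, 2029.
The last day of the review period: February 17, 2029 + 21 days = March 10, 2029.
The last day of the standstill period: 12 business days after Saturday, March 10, 2029, skipping weekends — Mar 12, Mar 13, Mar 14, Mar 15, …, Mar 23, Mar 26, Mar 27 — lands on Tuesday, March 27, 2029.
Adding 7 calendar days to March 27, 2029 gives April 3, 2029, which is the date termination becomes effective.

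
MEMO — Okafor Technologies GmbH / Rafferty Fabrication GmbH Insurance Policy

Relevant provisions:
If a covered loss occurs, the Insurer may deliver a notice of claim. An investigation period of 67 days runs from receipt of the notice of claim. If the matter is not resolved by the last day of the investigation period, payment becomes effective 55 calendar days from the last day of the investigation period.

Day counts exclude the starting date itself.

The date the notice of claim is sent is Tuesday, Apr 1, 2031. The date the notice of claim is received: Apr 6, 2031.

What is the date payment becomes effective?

Adding 67 calendar days to Apr 6, 2031 gives Jun 12, 2031, which is the last day of the investigation period.
Adding 55 calendar days to Jun 12, 2031 gives Aug 6, 2031, which is the date payment becomes effective.

Aug 6, 2031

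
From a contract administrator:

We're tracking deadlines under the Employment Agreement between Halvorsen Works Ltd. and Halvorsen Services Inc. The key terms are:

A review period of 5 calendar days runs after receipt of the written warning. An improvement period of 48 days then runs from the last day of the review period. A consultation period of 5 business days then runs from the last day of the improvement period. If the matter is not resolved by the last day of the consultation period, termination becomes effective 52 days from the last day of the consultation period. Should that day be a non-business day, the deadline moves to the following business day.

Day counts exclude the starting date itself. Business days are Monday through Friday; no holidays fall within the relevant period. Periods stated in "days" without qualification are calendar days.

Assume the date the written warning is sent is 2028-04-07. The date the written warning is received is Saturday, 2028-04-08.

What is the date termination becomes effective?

2028-07-31

Adding 5 calendar days to 2028-04-08 gives 2028-04-13, which is the last day of the review period.
The last day of the improvement period: 48 calendar days after 2028-04-13 is 2028-05-31.
The last day of the consultation period: counting 5 business days from Wednesday, 2028-05-31 (Jun 1, Jun 2, Jun 5, Jun 6, Jun 7, skipping weekends) reaches Wednesday, 2028-06-07.
The date termination becomes effective: 52 calendar days after 2028-06-07 is 2028-07-29. That falls on a Saturday, so it rolls to the next business day, Monday, 2028-07-31.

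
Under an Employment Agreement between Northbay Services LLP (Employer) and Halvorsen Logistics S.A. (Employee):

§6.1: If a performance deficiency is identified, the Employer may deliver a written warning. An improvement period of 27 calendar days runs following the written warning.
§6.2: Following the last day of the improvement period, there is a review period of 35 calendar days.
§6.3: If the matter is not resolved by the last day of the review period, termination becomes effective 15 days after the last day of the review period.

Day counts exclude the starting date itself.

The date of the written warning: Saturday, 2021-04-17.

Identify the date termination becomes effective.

2021-07-03

Adding 27 calendar days to 2021-04-17 gives 2021-05-14, which is the last day of the improvement period.
The last day of the review period: 2021-05-14 + 35 days = 2021-06-18.
Adding 15 calendar days to 2021-06-18 gives 2021-07-03, which is the date termination becomes effective.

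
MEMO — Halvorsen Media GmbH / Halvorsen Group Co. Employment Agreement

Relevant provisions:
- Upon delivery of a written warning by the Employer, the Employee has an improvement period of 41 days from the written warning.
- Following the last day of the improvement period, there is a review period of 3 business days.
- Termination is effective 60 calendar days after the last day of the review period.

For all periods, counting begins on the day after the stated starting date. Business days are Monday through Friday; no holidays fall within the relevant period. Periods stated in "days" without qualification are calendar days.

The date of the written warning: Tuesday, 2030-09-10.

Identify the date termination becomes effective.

The last day of the improvement period: 2030-09-10 + 41 days = 2030-10-21.
From Monday, 2030-10-21, 3 business days (Oct 22, Oct 23, Oct 24, skipping weekends) brings us to Thursday, 2030-10-24, which is the last day of the review period.
Adding 60 calendar days to 2030-10-24 gives 2030-12-23, which is the date termination becomes effective.

2030-12-23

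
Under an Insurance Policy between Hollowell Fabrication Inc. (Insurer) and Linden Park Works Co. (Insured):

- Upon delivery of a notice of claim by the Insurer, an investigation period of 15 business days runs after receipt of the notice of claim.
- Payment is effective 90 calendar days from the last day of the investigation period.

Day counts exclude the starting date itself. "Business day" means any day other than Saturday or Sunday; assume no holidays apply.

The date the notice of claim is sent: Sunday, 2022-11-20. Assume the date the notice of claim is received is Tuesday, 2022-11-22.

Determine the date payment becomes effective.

2023-03-13

The last day of the investigation period: 15 business days after Tuesday, 2022-11-22, skipping weekends — Nov 23, Nov 24, Nov 25, Nov 28, …, Dec 9, Dec 12, Dec 13 — lands on Tuesday, 2022-12-13.
The date payment becomes effective: 2022-12-13 + 90 days = 2023-03-13.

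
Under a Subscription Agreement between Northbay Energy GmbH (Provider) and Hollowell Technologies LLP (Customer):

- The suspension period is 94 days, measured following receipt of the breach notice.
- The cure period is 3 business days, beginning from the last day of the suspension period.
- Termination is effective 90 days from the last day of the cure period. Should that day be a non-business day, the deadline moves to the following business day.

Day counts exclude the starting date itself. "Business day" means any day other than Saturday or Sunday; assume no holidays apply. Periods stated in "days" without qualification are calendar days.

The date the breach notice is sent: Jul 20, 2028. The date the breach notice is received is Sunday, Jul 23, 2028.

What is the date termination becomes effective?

Jan 29, 2029

The last day of the suspension period: 94 calendar days after Jul 23, 2028 is Oct 25, 2028.
The last day of the cure period: 3 business days after Wednesday, Oct 25, 2028, skipping weekends — Oct 26, Oct 27, Oct 30 — lands on Monday, Oct 30, 2028.
The date termination becomes effective: Oct 30, 2028 + 90 days = Jan 28, 2029. That falls on a Sunday, so it rolls to the next business day, Monday, Jan 29, 2029.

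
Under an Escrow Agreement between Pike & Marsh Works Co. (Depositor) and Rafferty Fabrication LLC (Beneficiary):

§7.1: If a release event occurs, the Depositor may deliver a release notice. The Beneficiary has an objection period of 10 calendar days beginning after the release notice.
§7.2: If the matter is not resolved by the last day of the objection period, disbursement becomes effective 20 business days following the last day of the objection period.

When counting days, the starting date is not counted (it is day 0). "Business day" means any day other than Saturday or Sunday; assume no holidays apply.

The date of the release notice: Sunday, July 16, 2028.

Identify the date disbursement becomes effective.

Adding 10 calendar days to July 16, 2028 gives July 26, 2028, which is the last day of the objection period.
The date disbursement becomes effective: 20 business days after Wednesday, July 26, 2028, skipping weekends — Jul 27, Jul 28, Jul 31, Aug 1, …, Aug 21, Aug 22, Aug 23 — lands on Wednesday, August 23, 2028.

August 23, 2028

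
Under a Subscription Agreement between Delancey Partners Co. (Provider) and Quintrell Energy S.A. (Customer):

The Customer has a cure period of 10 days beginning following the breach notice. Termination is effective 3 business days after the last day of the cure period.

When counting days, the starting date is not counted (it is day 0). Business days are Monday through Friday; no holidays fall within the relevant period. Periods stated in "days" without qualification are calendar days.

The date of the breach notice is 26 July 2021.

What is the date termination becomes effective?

Adding 10 calendar days to 26 July 2021 gives 5 August 2021, which is the last day of the cure period.
The date termination becomes effective: counting 3 business days from Thursday, 5 August 2021 (Aug 6, Aug 9, Aug 10, skipping weekends) reaches Tuesday, 10 August 2021.

10 August 2021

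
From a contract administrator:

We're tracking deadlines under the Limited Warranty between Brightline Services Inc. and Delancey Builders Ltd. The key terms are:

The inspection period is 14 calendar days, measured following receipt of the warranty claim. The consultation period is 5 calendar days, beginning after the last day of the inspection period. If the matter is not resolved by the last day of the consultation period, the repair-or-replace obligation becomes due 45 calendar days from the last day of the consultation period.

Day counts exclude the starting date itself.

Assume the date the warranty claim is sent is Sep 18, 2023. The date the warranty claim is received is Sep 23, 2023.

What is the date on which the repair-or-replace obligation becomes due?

The last day of the inspection period: Sep 23, 2023 + 14 days = Oct 7, 2023.
Adding 5 calendar days to Oct 7, 2023 gives Oct 12, 2023, which is the last day of the consultation period.
The date on which the repair-or-replace obligation becomes due: Oct 12, 2023 + 45 days = Nov 26, 2023.

Nov 26, 2023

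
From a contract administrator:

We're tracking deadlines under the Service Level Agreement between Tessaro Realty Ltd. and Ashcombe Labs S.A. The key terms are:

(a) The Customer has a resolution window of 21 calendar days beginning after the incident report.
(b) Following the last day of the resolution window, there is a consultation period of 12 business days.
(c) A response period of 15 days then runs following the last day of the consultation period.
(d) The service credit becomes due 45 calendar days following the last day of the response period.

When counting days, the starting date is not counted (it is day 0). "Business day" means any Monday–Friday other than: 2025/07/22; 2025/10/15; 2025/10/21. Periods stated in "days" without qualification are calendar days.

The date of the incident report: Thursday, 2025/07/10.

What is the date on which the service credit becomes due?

2025/10/17

The last day of the resolution window: 2025/07/10 + 21 days = 2025/07/31.
From Thursday, 2025/07/31, 12 business days (Aug 1, Aug 4, Aug 5, Aug 6, …, Aug 14, Aug 15, Aug 18, skipping weekends) brings us to Monday, 2025/08/18, which is the last day of the consultation period.
The last day of the response period: 15 calendar days after 2025/08/18 is 2025/09/02.
The date on which the service credit becomes due: 45 calendar days after 2025/09/02 is 2025/10/17.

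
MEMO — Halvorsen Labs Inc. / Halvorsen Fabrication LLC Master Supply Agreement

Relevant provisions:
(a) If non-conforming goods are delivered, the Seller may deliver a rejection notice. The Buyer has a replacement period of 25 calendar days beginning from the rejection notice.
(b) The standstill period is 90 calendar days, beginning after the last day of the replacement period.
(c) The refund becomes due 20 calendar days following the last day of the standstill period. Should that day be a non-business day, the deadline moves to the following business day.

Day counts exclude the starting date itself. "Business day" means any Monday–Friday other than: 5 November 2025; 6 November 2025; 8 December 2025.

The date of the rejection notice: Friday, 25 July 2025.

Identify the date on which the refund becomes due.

9 December 2025

Adding 25 calendar days to 25 July 2025 gives 19 August 2025, which is the last day of the replacement period.
The last day of the standstill period: 19 August 2025 + 90 days = 17 November 2025.
Adding 20 calendar days to 17 November 2025 gives 7 December 2025, which is the date on which the refund becomes due. That falls on a Sunday, so it rolls to the next business day, Tuesday, 9 December 2025.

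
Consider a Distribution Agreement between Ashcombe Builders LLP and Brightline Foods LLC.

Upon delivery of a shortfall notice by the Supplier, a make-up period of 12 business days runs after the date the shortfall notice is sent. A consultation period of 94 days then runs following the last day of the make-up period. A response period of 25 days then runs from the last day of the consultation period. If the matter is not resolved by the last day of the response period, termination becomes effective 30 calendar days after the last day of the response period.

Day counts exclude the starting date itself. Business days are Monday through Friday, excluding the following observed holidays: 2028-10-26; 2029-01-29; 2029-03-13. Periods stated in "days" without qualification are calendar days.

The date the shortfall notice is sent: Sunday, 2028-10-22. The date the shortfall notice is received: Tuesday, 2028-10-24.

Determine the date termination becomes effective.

2029-04-06

The last day of the make-up period: 12 business days after Sunday, 2028-10-22, skipping weekends and the listed holiday on Oct 26 — Oct 23, Oct 24, Oct 25, Oct 27, …, Nov 6, Nov 7, Nov 8 — lands on Wednesday, 2028-11-08.
The last day of the consultation period: 94 calendar days after 2028-11-08 is 2029-02-10.
The last day of the response period: 25 calendar days after 2029-02-10 is 2029-03-07.
The date termination becomes effective: 30 calendar days after 2029-03-07 is 2029-04-06.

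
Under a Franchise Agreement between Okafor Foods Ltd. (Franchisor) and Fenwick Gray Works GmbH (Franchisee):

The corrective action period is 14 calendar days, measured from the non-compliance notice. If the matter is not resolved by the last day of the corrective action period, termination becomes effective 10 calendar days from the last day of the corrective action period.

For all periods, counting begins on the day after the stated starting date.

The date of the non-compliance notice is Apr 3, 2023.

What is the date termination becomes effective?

The last day of the corrective action period: Apr 3, 2023 + 14 days = Apr 17, 2023.
Adding 10 calendar days to Apr 17, 2023 gives Apr 27, 2023, which is the date termination becomes effective.

Apr 27, 2023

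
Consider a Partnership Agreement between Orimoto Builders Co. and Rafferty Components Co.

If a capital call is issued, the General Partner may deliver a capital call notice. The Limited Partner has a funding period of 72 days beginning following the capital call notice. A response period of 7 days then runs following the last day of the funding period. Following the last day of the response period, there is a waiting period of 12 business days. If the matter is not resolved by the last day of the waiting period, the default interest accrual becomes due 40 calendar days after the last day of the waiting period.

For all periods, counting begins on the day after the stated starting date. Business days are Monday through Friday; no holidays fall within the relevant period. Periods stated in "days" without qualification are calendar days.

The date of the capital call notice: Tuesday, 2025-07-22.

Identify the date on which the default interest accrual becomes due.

Adding 72 calendar days to 2025-07-22 gives 2025-10-02, which is the last day of the funding period.
The last day of the response period: 2025-10-02 + 7 days = 2025-10-09.
The last day of the waiting period: 12 business days after Thursday, 2025-10-09, skipping weekends — Oct 10, Oct 13, Oct 14, Oct 15, …, Oct 23, Oct 24, Oct 27 — lands on Monday, 2025-10-27.
The date on which the default interest accrual becomes due: 40 calendar days after 2025-10-27 is 2025-12-06.

2025-12-06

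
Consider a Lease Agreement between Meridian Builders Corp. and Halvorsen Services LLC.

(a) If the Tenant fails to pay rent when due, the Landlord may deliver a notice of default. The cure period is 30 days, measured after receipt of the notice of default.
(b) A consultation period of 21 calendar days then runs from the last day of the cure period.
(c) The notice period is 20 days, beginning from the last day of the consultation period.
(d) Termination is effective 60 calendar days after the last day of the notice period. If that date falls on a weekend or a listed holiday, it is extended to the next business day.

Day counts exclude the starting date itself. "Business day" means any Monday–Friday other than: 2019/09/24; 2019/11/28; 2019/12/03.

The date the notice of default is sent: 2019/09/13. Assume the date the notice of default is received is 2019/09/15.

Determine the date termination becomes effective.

Adding 30 calendar days to 2019/09/15 gives 2019/10/15, which is the last day of the cure period.
Adding 21 calendar days to 2019/10/15 gives 2019/11/05, which is the last day of the consultation period.
The last day of the notice period: 2019/11/05 + 20 days = 2019/11/25.
The date termination becomes effective: 2019/11/25 + 60 days = 2020/01/24. 2020/01/24 is a Friday and is not a listed holiday, so no roll-forward applies.

2020/01/24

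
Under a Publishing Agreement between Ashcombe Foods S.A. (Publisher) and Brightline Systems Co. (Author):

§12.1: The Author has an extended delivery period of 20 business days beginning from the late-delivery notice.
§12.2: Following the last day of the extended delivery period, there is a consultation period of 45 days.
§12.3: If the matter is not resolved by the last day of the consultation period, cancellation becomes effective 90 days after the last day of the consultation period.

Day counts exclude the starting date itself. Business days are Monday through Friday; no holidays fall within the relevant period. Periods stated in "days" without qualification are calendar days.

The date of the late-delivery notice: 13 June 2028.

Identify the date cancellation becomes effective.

23 November 2028

From Tuesday, 13 June 2028, 20 business days (Jun 14, Jun 15, Jun 16, Jun 19, …, Jul 7, Jul 10, Jul 11, skipping weekends) brings us to Tuesday, 11 July 2028, which is the last day of the extended delivery period.
The last day of the consultation period: 11 July 2028 + 45 days = 25 August 2028.
Adding 90 calendar days to 25 August 2028 gives 23 November 2028, which is the date cancellation becomes effective.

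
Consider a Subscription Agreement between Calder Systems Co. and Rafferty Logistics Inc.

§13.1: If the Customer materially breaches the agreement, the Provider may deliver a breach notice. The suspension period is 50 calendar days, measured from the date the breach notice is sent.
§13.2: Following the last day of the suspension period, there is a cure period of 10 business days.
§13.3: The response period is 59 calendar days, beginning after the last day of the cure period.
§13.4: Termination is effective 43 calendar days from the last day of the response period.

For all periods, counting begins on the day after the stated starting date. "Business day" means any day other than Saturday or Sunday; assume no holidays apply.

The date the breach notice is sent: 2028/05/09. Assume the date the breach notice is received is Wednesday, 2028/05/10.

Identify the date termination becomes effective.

Adding 50 calendar days to 2028/05/09 gives 2028/06/28, which is the last day of the suspension period.
The last day of the cure period: counting 10 business days from Wednesday, 2028/06/28 (Jun 29, Jun 30, Jul 3, Jul 4, Jul 5, Jul 6, Jul 7, Jul 10, Jul 11, Jul 12, skipping weekends) reaches Wednesday, 2028/07/12.
Adding 59 calendar days to 2028/07/12 gives 2028/09/09, which is the last day of the response period.
The date termination becomes effective: 43 calendar days after 2028/09/09 is 2028/10/22.

2028/10/22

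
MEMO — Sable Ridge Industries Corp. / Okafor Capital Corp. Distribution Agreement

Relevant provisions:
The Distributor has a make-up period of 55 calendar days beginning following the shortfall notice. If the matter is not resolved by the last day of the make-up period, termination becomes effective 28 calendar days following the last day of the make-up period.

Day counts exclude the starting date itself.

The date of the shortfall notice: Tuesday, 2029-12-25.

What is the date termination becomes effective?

2030-03-18

The last day of the make-up period: 55 calendar days after 2029-12-25 is 2030-02-18.
Adding 28 calendar days to 2030-02-18 gives 2030-03-18, which is the date termination becomes effective.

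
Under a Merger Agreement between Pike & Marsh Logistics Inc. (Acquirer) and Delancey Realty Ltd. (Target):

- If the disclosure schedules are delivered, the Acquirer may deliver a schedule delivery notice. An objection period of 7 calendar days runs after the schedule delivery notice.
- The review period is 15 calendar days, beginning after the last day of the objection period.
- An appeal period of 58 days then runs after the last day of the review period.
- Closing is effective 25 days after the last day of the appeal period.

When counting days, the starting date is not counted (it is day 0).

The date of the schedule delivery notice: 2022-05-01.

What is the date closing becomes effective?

2022-08-14

Adding 7 calendar days to 2022-05-01 gives 2022-05-08, which is the last day of the objection period.
The last day of the review period: 2022-05-08 + 15 days = 2022-05-23.
Adding 58 calendar days to 2022-05-23 gives 2022-07-20, which is the last day of the appeal period.
The date closing becomes effective: 25 calendar days after 2022-07-20 is 2022-08-14.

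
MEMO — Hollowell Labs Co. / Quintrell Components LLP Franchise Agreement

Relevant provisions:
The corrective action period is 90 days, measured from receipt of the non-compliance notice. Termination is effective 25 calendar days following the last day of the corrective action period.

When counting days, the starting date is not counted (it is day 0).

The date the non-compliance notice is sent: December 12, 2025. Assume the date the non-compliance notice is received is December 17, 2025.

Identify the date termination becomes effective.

April 11, 2026

The last day of the corrective action period: December 17, 2025 + 90 days = March 17, 2026.
Adding 25 calendar days to March 17, 2026 gives April 11, 2026, which is the date termination becomes effective.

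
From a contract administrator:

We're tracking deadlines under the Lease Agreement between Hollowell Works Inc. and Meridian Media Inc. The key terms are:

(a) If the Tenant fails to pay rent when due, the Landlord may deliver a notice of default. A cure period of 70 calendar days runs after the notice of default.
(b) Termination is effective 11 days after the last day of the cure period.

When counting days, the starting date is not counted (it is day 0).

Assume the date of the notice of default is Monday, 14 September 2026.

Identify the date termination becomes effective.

4 December 2026

The last day of the cure period: 70 calendar days after 14 September 2026 is 23 November 2026.
The date termination becomes effective: 23 November 2026 + 11 days = 4 December 2026.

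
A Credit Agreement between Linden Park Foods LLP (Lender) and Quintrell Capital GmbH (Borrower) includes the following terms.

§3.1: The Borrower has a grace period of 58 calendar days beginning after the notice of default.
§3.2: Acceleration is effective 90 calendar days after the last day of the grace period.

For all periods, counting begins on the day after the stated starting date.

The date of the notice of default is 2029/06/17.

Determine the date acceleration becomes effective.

2029/11/12

Adding 58 calendar days to 2029/06/17 gives 2029/08/14, which is the last day of the grace period.
Adding 90 calendar days to 2029/08/14 gives 2029/11/12, which is the date acceleration becomes effective.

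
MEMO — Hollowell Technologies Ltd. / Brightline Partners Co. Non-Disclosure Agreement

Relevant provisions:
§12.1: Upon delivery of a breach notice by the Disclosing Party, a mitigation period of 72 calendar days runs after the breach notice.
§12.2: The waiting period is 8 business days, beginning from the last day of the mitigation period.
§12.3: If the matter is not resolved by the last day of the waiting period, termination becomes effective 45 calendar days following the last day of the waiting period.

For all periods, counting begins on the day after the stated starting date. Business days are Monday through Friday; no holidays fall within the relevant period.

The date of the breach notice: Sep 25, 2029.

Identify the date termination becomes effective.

The last day of the mitigation period: Sep 25, 2029 + 72 days = Dec 6, 2029.
The last day of the waiting period: counting 8 business days from Thursday, Dec 6, 2029 (Dec 7, Dec 10, Dec 11, Dec 12, Dec 13, Dec 14, Dec 17, Dec 18, skipping weekends) reaches Tuesday, Dec 18, 2029.
The date termination becomes effective: 45 calendar days after Dec 18, 2029 is Feb 1, 2030.

Feb 1, 2030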